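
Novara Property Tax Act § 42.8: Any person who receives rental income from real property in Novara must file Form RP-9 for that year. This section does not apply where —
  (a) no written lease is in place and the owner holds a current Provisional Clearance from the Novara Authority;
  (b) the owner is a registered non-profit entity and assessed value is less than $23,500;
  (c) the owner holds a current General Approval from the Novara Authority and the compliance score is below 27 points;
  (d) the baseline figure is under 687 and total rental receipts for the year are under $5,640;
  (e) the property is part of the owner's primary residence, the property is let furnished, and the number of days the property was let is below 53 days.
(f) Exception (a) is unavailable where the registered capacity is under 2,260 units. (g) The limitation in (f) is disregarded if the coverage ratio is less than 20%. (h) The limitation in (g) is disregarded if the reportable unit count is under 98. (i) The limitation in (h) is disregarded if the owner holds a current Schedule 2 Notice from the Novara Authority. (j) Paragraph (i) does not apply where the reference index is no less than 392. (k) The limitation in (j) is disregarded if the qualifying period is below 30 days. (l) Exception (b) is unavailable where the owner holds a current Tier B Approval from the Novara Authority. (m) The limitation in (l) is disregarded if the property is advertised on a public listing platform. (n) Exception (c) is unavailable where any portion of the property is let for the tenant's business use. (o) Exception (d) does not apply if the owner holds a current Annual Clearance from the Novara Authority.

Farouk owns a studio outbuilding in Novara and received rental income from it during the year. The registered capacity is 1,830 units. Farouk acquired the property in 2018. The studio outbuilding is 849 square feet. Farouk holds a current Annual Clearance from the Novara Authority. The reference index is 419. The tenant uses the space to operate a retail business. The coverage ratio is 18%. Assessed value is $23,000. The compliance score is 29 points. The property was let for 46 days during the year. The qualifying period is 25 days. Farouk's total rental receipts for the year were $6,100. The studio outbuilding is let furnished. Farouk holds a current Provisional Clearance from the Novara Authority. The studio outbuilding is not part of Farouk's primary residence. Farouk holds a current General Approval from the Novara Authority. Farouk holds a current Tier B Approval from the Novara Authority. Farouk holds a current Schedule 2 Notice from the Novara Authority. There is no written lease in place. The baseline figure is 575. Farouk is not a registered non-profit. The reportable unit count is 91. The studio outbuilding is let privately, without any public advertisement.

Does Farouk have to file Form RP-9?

All of (a)'s requirements are met (there is no written lease; a current Provisional Clearance is held). Considering the limiting provisions: (f) operates (the registered capacity is 1,830 units, under the 2,260 units limit), but is displaced by (g): (g) is engaged — the coverage ratio is 18%, less than the 20% limit. (h) would limit (g) — the reportable unit count is 91, under the 98 limit — but (i) sets (h) aside: (i) operates — a current Schedule 2 Notice is held. (j) is engaged (the reference index is 419, meeting the 392 threshold), but is set aside by (k): (k) operates against (j): the qualifying period is 25 days, below the 30 days limit. Exception (a) stands.
Exception (b) requires that the owner is a registered non-profit entity; but Farouk is not a registered non-profit, so (b) is unavailable.
Exception (c) requires that the compliance score is below 27 points; but the compliance score is 29 points, not below 27 points, so (c) is unavailable.
Exception (d) fails — total rental receipts for the year are $6,100, not under $5,640.
Exception (e) requires that the property is part of the owner's primary residence; but the studio outbuilding is not part of the primary residence, so (e) is unavailable.

No — exception (a) applies; Farouk is not required to file Form RP-9.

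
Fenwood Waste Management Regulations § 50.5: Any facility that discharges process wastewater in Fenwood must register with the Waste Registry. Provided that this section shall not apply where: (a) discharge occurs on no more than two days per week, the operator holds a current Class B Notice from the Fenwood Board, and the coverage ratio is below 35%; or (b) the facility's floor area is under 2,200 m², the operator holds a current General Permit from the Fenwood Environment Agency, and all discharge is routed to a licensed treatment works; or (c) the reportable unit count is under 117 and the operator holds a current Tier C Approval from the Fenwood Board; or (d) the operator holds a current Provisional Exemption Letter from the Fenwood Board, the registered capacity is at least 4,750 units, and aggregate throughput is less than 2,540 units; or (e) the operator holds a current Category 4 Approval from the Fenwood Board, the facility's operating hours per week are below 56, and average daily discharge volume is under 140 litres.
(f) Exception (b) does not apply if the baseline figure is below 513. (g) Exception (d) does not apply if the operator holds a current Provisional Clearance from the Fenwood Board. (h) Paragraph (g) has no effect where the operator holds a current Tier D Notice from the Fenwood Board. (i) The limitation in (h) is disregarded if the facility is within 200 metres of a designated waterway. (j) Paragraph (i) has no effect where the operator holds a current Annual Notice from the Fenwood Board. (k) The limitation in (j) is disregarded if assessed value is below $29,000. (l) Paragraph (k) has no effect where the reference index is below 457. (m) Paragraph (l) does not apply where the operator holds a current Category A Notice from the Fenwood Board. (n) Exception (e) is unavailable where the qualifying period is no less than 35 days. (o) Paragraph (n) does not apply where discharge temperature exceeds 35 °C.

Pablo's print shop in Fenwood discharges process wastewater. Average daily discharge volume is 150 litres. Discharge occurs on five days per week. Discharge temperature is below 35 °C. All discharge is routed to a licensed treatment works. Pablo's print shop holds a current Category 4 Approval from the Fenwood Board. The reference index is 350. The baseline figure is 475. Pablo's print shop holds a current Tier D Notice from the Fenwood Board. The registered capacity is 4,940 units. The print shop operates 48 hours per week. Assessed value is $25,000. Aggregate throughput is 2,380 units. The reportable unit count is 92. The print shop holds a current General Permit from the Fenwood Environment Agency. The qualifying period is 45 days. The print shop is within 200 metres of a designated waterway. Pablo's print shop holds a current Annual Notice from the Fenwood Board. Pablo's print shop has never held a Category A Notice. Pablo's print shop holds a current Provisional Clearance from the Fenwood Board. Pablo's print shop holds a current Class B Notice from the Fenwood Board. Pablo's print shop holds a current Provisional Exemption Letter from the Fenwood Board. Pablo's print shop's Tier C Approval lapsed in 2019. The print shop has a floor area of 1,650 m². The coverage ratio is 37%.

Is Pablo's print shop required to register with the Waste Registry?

No — exception (d) applies; Pablo's print shop is not required to register with the Waste Registry.

Exception (a) does not apply: discharge occurs on five days per week.
Exception (b): the facility's floor area is 1,650 m², under the 2,200 m² limit; a current General Permit is held; discharge is routed to a licensed treatment works — every condition holds. But: (f) operates against (b): the baseline figure is 475, below the 513 limit. Exception (b) does not apply.
Exception (c) requires that the operator holds a current Tier C Approval from the Fenwood Board; but there is no Tier C Approval in force, so (c) is unavailable.
All of (d)'s requirements are met (a current Provisional Exemption Letter is held; the registered capacity is 4,940 units, meeting the 4,750 units threshold; aggregate throughput is 2,380 units, less than the 2,540 units limit). As to paragraphs (g)–(m): (g) is engaged (a current Provisional Clearance is held), but is itself disapplied by (h): (h) applies — a current Tier D Notice is held. (i) would limit (h) — the print shop is within 200 m of a designated waterway — but (j) sets (i) aside: (j) is triggered — a current Annual Notice is held. (k) operates (assessed value is $25,000, below the $29,000 limit), but yields to (l): (l) operates against (k): the reference index is 350, below the 457 limit. (m), which would lift (l), does not operate here — the Category A Notice is not current. So (d) applies.
Exception (e) requires that average daily discharge volume is under 140 litres; but average daily discharge volume is 150 litres, not under 140 litres, so (e) is unavailable.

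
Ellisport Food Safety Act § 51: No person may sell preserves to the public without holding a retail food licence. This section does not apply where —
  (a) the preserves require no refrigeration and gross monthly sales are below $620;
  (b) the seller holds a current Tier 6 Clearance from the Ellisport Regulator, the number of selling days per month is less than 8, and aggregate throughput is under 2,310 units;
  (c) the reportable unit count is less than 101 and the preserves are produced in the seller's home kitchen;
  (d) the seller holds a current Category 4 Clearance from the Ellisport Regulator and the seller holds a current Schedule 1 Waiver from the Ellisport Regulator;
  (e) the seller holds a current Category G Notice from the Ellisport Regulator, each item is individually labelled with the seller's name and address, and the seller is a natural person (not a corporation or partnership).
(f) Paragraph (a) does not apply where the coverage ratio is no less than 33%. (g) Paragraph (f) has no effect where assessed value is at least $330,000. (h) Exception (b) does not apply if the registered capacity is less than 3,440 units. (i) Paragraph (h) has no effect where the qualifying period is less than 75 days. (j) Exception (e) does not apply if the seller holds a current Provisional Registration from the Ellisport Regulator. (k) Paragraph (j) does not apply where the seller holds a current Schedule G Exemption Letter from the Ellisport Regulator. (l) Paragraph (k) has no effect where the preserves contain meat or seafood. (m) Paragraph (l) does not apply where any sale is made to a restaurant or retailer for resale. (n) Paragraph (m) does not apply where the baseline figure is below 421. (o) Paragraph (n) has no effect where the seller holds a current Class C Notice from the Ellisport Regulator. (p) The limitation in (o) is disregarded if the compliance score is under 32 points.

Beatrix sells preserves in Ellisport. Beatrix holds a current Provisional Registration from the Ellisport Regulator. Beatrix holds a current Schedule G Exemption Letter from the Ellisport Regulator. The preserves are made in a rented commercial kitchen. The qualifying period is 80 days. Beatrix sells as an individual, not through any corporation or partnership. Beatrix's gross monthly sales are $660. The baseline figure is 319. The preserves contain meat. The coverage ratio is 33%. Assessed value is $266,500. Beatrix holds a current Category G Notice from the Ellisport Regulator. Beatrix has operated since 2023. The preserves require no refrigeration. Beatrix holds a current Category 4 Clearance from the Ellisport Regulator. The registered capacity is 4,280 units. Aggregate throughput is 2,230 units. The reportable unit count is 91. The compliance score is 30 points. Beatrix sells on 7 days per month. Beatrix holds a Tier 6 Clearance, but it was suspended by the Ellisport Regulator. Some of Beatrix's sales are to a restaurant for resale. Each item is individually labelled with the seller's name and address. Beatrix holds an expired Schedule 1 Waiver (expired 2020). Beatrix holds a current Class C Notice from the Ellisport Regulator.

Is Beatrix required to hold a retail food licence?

Yes — Beatrix must hold a retail food licence.

Exception (a) does not apply: gross monthly sales are $660, not below $620.
Exception (b) requires that the seller holds a current Tier 6 Clearance from the Ellisport Regulator; but the Tier 6 Clearance is not current, so (b) is unavailable.
Exception (c) does not apply: the preserves are made in a commercial kitchen, not a home kitchen.
Exception (d) fails — no current Schedule 1 Waiver is held.
Exception (e) is satisfied on its face — a current Category G Notice is held; items are individually labelled; the seller is a natural person. But applying paragraphs (j)–(p): (j) operates — a current Provisional Registration is held. (k) would limit (j) — a current Schedule G Exemption Letter is held — but (l) sets (k) aside: (l) operates against (k): the preserves contain meat. (m) would limit (l) — some sales are to a restaurant for resale — but (n) sets (m) aside: (n) operates against (m): the baseline figure is 319, below the 421 limit. (o) would limit (n) — a current Class C Notice is held — but (p) sets (o) aside: (p) applies — the compliance score is 30 points, under the 32 points limit. So (e) is unavailable.
None of the exceptions is available; § 51 applies in full.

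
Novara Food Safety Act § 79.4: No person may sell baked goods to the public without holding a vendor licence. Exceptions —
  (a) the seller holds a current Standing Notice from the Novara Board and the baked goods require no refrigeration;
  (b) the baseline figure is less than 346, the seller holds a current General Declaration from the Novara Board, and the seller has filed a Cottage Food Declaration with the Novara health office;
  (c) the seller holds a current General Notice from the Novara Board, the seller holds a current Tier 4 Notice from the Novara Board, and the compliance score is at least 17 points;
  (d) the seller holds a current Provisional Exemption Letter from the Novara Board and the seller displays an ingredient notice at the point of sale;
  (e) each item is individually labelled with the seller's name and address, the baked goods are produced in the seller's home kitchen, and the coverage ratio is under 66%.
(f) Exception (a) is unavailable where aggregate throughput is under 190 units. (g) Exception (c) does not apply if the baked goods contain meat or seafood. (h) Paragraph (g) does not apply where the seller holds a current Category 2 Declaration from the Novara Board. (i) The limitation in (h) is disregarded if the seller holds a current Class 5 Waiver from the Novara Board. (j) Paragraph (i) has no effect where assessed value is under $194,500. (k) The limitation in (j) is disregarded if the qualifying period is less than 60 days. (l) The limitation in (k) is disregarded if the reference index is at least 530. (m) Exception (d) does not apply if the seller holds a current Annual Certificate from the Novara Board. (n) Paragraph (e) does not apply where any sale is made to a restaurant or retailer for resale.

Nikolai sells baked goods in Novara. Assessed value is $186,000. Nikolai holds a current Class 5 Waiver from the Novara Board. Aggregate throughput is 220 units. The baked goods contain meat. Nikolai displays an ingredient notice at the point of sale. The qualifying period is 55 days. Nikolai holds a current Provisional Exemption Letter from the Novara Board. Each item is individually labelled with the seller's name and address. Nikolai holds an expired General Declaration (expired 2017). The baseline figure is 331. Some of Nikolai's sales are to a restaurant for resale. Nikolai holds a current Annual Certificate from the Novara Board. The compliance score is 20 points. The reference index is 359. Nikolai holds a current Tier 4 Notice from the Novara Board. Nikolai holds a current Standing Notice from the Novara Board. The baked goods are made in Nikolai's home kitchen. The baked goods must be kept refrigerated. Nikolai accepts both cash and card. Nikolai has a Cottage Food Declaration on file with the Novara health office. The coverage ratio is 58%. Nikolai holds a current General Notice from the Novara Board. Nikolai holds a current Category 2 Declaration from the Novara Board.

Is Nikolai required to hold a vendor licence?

Exception (a) requires that the baked goods require no refrigeration; but the baked goods require refrigeration, so (a) is unavailable.
Exception (b) fails — the General Declaration is not current.
Exception (c)'s conditions are all satisfied: a current General Notice is held; a current Tier 4 Notice is held; the compliance score is 20 points, meeting the 17 points threshold. However, paragraphs (g)–(l) must be considered: (g) operates against (c): the baked goods contain meat. (h) would limit (g) — a current Category 2 Declaration is held — but (i) sets (h) aside: (i) applies — a current Class 5 Waiver is held. (j) would limit (i) — assessed value is $186,000, under the $194,500 limit — but (k) sets (j) aside: (k) operates against (j): the qualifying period is 55 days, less than the 60 days limit. (l) is not engaged (the reference index is 359, short of 530), so (k) stands. So (c) is unavailable.
Exception (d): a current Provisional Exemption Letter is held; an ingredient notice is displayed — every condition holds. But: (m) is triggered — a current Annual Certificate is held. Exception (d) does not apply.
Exception (e): items are individually labelled; the baked goods are home-kitchen produced; the coverage ratio is 58%, under the 66% limit — every condition holds. Turning to paragraph (n): (n) applies — some sales are to a restaurant for resale. (e) is therefore removed.
No exception is made out. Nikolai falls within the general rule.

Yes — Nikolai must hold a vendor licence.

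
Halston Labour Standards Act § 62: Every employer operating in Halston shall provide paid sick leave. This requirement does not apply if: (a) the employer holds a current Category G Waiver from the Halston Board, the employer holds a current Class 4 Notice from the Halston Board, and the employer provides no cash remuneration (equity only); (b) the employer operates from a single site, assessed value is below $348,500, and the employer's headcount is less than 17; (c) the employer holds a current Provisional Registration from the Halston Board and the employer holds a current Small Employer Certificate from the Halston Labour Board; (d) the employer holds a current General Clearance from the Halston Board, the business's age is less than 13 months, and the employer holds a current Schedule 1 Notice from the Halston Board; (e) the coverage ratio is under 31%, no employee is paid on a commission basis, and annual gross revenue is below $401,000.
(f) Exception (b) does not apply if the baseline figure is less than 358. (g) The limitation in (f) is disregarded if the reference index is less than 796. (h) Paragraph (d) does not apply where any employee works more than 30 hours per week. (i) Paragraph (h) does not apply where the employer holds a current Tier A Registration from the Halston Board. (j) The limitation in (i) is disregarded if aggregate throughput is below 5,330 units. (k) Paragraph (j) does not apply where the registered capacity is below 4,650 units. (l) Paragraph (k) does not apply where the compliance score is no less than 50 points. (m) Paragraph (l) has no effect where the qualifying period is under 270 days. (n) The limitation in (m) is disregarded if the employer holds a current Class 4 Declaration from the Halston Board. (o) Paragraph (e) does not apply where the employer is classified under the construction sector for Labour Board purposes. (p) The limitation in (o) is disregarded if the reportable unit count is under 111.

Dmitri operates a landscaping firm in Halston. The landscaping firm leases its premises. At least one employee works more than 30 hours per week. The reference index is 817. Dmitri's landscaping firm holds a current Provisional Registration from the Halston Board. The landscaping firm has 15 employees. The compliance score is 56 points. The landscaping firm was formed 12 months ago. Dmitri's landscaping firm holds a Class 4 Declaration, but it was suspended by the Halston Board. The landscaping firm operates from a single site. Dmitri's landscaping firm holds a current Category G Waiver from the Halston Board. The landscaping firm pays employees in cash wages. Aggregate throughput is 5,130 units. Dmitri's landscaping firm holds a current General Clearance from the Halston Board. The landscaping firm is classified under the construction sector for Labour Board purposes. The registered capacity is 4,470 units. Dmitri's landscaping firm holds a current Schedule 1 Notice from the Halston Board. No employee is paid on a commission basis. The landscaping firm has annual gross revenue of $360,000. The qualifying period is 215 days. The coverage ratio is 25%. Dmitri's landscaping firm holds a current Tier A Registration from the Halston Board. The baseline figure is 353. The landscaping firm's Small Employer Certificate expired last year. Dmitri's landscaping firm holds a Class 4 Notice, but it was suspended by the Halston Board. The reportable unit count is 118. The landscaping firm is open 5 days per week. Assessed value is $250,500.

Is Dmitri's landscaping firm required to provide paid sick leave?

No — exception (d) applies; Dmitri's landscaping firm is not required to provide paid sick leave.

Exception (a) fails — no current Class 4 Notice is held.
Exception (b)'s conditions are all satisfied: the employer operates from a single site; assessed value is $250,500, below the $348,500 limit; the employer's headcount is 15, less than the 17 limit. But applying paragraphs (f)–(g): (f) operates against (b): the baseline figure is 353, less than the 358 limit. (g), which would lift (f), is not triggered — the reference index is 817, not less than 796. So (b) is unavailable.
Exception (c) does not apply: the Small Employer Certificate has expired.
Exception (d) is satisfied on its face — a current General Clearance is held; the business's age is 12 months, less than the 13 months limit; a current Schedule 1 Notice is held. Applying paragraphs (h)–(n): (h) is engaged (at least one employee exceeds 30 hours/week), but is overridden by (i): (i) operates — a current Tier A Registration is held. (j) would limit (i) — aggregate throughput is 5,130 units, below the 5,330 units limit — but (k) sets (j) aside: (k) operates against (j): the registered capacity is 4,470 units, below the 4,650 units limit. (l) applies (the compliance score is 56 points, meeting the 50 points threshold), but is overridden by (m): (m) is engaged — the qualifying period is 215 days, under the 270 days limit. (n), which would lift (m), is inapplicable — no current Class 4 Declaration is held. Exception (d) stands.
Exception (e) is satisfied on its face — the coverage ratio is 25%, under the 31% limit; no employee is paid on commission; annual gross revenue is $360,000, below the $401,000 limit. But applying paragraphs (o)–(p): (o) operates against (e): the landscaping firm is classified under the construction sector. (p) is not engaged (the reportable unit count is 118, not under 111), so (o) stands. (e) is therefore removed.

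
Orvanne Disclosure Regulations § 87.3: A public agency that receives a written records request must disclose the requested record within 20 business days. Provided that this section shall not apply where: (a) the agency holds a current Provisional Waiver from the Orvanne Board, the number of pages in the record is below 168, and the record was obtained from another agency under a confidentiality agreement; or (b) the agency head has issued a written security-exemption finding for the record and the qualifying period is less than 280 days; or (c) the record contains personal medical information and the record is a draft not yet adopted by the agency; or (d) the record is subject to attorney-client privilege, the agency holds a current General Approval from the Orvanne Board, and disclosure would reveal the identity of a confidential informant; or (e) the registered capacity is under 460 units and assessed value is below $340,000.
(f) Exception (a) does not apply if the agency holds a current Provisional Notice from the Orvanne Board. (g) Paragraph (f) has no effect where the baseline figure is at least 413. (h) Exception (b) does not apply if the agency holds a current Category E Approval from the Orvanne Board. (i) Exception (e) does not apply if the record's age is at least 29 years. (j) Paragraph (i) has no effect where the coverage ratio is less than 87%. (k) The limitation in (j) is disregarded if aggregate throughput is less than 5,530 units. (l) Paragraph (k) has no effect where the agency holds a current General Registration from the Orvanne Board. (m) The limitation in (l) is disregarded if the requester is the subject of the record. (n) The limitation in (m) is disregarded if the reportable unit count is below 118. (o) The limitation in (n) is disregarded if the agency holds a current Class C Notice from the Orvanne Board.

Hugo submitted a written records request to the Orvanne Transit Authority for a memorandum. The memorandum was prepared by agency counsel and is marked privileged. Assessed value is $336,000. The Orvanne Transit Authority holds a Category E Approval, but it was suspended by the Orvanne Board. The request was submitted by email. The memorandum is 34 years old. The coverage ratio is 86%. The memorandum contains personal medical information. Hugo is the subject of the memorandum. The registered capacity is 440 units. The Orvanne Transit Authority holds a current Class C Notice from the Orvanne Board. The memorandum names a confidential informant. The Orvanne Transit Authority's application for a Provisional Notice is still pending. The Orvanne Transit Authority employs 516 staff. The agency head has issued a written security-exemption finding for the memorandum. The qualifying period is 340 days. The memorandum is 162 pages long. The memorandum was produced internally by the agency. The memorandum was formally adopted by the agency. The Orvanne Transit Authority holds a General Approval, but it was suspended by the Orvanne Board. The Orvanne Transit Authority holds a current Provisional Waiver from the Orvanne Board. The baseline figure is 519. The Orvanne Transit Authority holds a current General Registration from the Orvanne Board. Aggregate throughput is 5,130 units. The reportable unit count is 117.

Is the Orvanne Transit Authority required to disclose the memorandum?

Yes — the Orvanne Transit Authority must disclose the memorandum.

Exception (a) does not apply: the memorandum was produced internally.
Exception (b) fails — the qualifying period is 340 days, not less than 280 days.
Exception (c) does not apply: the memorandum has been formally adopted.
Exception (d) requires that the agency holds a current General Approval from the Orvanne Board; but there is no General Approval in force, so (d) is unavailable.
Exception (e)'s conditions are all satisfied: the registered capacity is 440 units, under the 460 units limit; assessed value is $336,000, below the $340,000 limit. However, paragraphs (i)–(o) must be considered: (i) is engaged — the record's age is 34 years, meeting the 29 years threshold. (j) applies (the coverage ratio is 86%, less than the 87% limit), but is displaced by (k): (k) operates against (j): aggregate throughput is 5,130 units, less than the 5,530 units limit. (l) operates (a current General Registration is held), but is set aside by (m): (m) operates against (l): Hugo is the subject of the memorandum. (n) would limit (m) — the reportable unit count is 117, below the 118 limit — but (o) sets (n) aside: (o) operates against (n): a current Class C Notice is held. Exception (e) does not apply.
None of the exceptions is available; § 87.3 applies in full.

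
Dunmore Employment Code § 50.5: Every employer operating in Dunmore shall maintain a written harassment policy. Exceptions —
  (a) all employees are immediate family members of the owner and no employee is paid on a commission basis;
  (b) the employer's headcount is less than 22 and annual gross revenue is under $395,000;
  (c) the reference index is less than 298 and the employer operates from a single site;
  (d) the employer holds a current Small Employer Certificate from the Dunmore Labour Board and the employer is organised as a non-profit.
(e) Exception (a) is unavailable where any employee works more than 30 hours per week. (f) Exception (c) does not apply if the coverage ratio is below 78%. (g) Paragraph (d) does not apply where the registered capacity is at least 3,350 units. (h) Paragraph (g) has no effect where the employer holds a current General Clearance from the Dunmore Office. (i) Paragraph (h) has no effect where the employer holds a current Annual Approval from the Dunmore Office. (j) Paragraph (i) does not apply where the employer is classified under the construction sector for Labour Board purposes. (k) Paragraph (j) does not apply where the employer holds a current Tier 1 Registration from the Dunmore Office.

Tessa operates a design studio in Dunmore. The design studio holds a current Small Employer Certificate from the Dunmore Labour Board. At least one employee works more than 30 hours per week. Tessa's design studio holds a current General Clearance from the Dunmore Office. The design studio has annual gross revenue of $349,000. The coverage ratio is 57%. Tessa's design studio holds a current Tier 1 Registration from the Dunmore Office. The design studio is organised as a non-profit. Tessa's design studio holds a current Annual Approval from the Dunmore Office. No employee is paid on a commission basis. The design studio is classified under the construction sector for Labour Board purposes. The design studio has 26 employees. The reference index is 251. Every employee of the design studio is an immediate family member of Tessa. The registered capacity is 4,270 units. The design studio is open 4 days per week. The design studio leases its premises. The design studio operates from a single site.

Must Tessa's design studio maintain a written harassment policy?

Yes — Tessa's design studio must maintain a written harassment policy.

Exception (a): every employee is an immediate family member; no employee is paid on commission — every condition holds. However, paragraph (e) must be considered: (e) operates against (a): at least one employee exceeds 30 hours/week. Exception (a) does not apply.
Exception (b) requires that the employer's headcount is less than 22; but the employer's headcount is 26, not less than 22, so (b) is unavailable.
All of (c)'s requirements are met (the reference index is 251, less than the 298 limit; the employer operates from a single site). Turning to paragraph (f): (f) operates against (c): the coverage ratio is 57%, below the 78% limit. So (c) is unavailable.
Exception (d)'s conditions are all satisfied: a current Small Employer Certificate is held; the employer is a non-profit. But: (g) applies — the registered capacity is 4,270 units, meeting the 3,350 units threshold. (h) applies (a current General Clearance is held), but is itself disapplied by (i): (i) operates against (h): a current Annual Approval is held. (j) is triggered (the design studio is classified under the construction sector), but is displaced by (k): (k) operates against (j): a current Tier 1 Registration is held. (d) is therefore removed.
No exception applies. The general rule governs.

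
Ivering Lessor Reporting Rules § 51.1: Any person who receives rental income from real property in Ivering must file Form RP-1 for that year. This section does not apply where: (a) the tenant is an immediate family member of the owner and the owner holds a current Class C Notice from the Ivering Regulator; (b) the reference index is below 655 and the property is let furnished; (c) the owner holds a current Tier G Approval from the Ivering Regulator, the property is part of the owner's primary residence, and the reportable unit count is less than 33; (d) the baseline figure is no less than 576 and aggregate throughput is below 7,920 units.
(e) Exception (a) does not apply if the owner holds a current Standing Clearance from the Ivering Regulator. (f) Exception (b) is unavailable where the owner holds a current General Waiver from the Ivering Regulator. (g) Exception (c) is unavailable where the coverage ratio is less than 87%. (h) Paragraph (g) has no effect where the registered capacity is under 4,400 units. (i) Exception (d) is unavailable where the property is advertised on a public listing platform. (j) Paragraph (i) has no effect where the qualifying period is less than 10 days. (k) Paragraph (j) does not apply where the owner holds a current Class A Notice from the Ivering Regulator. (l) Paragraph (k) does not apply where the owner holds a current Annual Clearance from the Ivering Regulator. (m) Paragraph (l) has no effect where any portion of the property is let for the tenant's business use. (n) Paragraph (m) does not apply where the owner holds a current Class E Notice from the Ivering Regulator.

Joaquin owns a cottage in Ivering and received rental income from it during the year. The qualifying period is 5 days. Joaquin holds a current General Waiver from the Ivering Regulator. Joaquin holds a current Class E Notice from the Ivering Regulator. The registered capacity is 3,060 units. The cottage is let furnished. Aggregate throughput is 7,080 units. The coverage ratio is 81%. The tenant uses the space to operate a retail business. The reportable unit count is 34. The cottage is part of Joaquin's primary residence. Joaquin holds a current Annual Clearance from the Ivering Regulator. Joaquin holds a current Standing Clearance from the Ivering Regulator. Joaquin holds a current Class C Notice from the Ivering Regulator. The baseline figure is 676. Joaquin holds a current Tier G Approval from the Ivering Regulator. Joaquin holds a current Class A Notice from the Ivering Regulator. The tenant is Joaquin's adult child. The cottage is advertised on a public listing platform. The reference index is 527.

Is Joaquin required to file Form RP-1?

No — exception (d) applies; Joaquin is not required to file Form RP-1.

Exception (a): the tenant is an immediate family member; a current Class C Notice is held — every condition holds. But: (e) operates against (a): a current Standing Clearance is held. Exception (a) does not apply.
Exception (b) is satisfied on its face — the reference index is 527, below the 655 limit; the property is let furnished. Turning to paragraph (f): (f) operates — a current General Waiver is held. Exception (b) does not apply.
Exception (c) fails — the reportable unit count is 34, not less than 33.
Exception (d)'s conditions are all satisfied: the baseline figure is 676, meeting the 576 threshold; aggregate throughput is 7,080 units, below the 7,920 units limit. As to paragraphs (i)–(n): (i) would limit (d) — the property is publicly advertised — but (j) sets (i) aside: (j) is engaged — the qualifying period is 5 days, less than the 10 days limit. (k) would limit (j) — a current Class A Notice is held — but (l) sets (k) aside: (l) operates against (k): a current Annual Clearance is held. (m) would limit (l) — the space is let for business use — but (n) sets (m) aside: (n) operates against (m): a current Class E Notice is held. So (d) applies.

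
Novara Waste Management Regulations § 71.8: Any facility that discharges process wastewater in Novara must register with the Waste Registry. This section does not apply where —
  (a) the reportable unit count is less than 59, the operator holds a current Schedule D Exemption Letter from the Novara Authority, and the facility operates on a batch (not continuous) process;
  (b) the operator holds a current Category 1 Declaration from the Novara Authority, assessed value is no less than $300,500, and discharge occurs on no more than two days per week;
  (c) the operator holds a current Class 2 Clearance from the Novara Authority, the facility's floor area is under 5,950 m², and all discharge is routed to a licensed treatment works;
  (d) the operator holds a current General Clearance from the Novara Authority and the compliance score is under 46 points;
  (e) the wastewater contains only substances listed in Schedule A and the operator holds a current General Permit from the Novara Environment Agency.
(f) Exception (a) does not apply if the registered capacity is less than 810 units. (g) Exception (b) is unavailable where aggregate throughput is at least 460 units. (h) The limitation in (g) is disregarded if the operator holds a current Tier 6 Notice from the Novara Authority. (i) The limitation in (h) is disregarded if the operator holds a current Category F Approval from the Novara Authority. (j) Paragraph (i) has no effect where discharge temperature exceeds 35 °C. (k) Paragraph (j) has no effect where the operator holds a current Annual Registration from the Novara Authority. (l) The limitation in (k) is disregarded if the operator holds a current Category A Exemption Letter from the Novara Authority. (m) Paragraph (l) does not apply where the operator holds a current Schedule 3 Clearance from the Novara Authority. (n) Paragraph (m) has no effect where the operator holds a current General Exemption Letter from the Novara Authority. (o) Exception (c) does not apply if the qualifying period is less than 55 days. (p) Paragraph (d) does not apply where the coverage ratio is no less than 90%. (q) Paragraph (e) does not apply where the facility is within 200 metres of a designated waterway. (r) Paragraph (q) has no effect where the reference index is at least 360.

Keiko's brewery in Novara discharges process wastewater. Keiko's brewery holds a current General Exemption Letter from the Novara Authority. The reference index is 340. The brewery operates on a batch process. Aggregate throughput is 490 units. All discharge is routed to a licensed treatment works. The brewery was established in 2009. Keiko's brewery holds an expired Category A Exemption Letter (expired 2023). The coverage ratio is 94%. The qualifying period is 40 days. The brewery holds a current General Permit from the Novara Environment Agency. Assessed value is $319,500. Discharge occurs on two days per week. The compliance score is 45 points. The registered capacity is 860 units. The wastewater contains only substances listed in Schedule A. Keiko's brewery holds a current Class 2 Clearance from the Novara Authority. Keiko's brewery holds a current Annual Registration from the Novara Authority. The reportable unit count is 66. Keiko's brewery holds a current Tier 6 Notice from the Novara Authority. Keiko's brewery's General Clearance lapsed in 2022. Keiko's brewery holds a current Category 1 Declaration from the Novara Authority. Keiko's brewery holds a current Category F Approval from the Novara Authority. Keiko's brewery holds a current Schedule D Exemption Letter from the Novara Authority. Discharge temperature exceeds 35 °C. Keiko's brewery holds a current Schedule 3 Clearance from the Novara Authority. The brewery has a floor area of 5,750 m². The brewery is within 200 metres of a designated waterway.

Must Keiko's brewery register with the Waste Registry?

Yes — Keiko's brewery must register with the Waste Registry.

Exception (a) requires that the reportable unit count is less than 59; but the reportable unit count is 66, not less than 59, so (a) is unavailable.
Exception (b)'s conditions are all satisfied: a current Category 1 Declaration is held; assessed value is $319,500, meeting the $300,500 threshold; discharge occurs on no more than two days per week. However, paragraphs (g)–(n) must be considered: (g) operates against (b): aggregate throughput is 490 units, meeting the 460 units threshold. (h) would limit (g) — a current Tier 6 Notice is held — but (i) sets (h) aside: (i) operates against (h): a current Category F Approval is held. (j) would limit (i) — discharge temperature exceeds 35 °C — but (k) sets (j) aside: (k) operates against (j): a current Annual Registration is held. (l), which would lift (k), is not triggered — there is no Category A Exemption Letter in force. (b) is therefore removed.
Exception (c)'s conditions are all satisfied: a current Class 2 Clearance is held; the facility's floor area is 5,750 m², under the 5,950 m² limit; discharge is routed to a licensed treatment works. But applying paragraph (o): (o) operates against (c): the qualifying period is 40 days, less than the 55 days limit. Exception (c) does not apply.
Exception (d) fails — there is no General Clearance in force.
Exception (e): the wastewater is Schedule-A-only; a current General Permit is held — every condition holds. But: (q) is engaged — the brewery is within 200 m of a designated waterway. (r), which would lift (q), is inapplicable — the reference index is 340, short of 360. So (e) is unavailable.
None of the exceptions is available; § 71.8 applies in full.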